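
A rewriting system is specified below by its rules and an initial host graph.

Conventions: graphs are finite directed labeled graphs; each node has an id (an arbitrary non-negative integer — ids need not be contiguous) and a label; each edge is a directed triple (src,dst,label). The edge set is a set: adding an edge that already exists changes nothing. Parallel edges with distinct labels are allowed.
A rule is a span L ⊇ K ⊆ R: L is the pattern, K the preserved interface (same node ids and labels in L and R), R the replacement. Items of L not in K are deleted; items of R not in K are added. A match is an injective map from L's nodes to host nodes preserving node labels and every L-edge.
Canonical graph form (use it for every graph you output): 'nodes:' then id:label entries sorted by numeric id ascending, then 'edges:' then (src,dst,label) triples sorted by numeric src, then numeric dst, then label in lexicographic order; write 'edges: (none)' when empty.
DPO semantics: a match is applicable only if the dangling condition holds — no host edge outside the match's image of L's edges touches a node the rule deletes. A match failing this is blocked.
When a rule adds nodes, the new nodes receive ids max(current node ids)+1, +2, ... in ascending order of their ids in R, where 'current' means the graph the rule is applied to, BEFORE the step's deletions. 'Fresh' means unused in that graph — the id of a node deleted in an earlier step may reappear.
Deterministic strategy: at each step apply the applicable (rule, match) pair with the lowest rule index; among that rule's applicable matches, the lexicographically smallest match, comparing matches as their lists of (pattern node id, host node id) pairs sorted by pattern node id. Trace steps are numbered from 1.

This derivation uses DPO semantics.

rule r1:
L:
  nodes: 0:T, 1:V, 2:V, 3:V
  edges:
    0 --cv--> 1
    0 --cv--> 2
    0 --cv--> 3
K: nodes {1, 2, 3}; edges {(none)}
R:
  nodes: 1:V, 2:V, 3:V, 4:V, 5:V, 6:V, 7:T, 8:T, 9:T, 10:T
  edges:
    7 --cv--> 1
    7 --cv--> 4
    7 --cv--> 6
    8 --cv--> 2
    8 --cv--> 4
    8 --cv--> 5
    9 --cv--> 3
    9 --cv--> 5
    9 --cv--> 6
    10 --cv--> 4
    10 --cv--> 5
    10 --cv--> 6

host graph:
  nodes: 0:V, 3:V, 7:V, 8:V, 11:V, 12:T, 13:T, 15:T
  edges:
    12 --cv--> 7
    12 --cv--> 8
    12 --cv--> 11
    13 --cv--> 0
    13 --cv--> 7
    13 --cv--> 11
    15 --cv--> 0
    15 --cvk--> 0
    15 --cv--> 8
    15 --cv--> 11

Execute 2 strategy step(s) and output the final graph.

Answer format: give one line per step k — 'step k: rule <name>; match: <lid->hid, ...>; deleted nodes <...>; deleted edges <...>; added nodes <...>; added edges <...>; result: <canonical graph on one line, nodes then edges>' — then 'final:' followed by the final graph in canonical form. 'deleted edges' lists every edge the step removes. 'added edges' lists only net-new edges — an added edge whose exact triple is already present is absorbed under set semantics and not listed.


step 1: rule r1; match: 0->12, 1->7, 2->8, 3->11; deleted nodes 12; deleted edges (12,7,cv); (12,8,cv); (12,11,cv); added nodes 16, 17, 18, 19, 20, 21, 22; added edges (19,7,cv); (19,16,cv); (19,18,cv); (20,8,cv); (20,16,cv); (20,17,cv); (21,11,cv); (21,17,cv); (21,18,cv); (22,16,cv); (22,17,cv); (22,18,cv); result: nodes: 0:V, 3:V, 7:V, 8:V, 11:V, 13:T, 15:T, 16:V, 17:V, 18:V, 19:T, 20:T, 21:T, 22:T edges: (13,0,cv); (13,7,cv); (13,11,cv); (15,0,cv); (15,0,cvk); (15,8,cv); (15,11,cv); (19,7,cv); (19,16,cv); (19,18,cv); (20,8,cv); (20,16,cv); (20,17,cv); (21,11,cv); (21,17,cv); (21,18,cv); (22,16,cv); (22,17,cv); (22,18,cv)
step 2: rule r1; match: 0->13, 1->0, 2->7, 3->11; deleted nodes 13; deleted edges (13,0,cv); (13,7,cv); (13,11,cv); added nodes 23, 24, 25, 26, 27, 28, 29; added edges (26,0,cv); (26,23,cv); (26,25,cv); (27,7,cv); (27,23,cv); (27,24,cv); (28,11,cv); (28,24,cv); (28,25,cv); (29,23,cv); (29,24,cv); (29,25,cv); result: nodes: 0:V, 3:V, 7:V, 8:V, 11:V, 15:T, 16:V, 17:V, 18:V, 19:T, 20:T, 21:T, 22:T, 23:V, 24:V, 25:V, 26:T, 27:T, 28:T, 29:T edges: (15,0,cv); (15,0,cvk); (15,8,cv); (15,11,cv); (19,7,cv); (19,16,cv); (19,18,cv); (20,8,cv); (20,16,cv); (20,17,cv); (21,11,cv); (21,17,cv); (21,18,cv); (22,16,cv); (22,17,cv); (22,18,cv); (26,0,cv); (26,23,cv); (26,25,cv); (27,7,cv); (27,23,cv); (27,24,cv); (28,11,cv); (28,24,cv); (28,25,cv); (29,23,cv); (29,24,cv); (29,25,cv)
final:
nodes: 0:V, 3:V, 7:V, 8:V, 11:V, 15:T, 16:V, 17:V, 18:V, 19:T, 20:T, 21:T, 22:T, 23:V, 24:V, 25:V, 26:T, 27:T, 28:T, 29:T
edges: (15,0,cv); (15,0,cvk); (15,8,cv); (15,11,cv); (19,7,cv); (19,16,cv); (19,18,cv); (20,8,cv); (20,16,cv); (20,17,cv); (21,11,cv); (21,17,cv); (21,18,cv); (22,16,cv); (22,17,cv); (22,18,cv); (26,0,cv); (26,23,cv); (26,25,cv); (27,7,cv); (27,23,cv); (27,24,cv); (28,11,cv); (28,24,cv); (28,25,cv); (29,23,cv); (29,24,cv); (29,25,cv)


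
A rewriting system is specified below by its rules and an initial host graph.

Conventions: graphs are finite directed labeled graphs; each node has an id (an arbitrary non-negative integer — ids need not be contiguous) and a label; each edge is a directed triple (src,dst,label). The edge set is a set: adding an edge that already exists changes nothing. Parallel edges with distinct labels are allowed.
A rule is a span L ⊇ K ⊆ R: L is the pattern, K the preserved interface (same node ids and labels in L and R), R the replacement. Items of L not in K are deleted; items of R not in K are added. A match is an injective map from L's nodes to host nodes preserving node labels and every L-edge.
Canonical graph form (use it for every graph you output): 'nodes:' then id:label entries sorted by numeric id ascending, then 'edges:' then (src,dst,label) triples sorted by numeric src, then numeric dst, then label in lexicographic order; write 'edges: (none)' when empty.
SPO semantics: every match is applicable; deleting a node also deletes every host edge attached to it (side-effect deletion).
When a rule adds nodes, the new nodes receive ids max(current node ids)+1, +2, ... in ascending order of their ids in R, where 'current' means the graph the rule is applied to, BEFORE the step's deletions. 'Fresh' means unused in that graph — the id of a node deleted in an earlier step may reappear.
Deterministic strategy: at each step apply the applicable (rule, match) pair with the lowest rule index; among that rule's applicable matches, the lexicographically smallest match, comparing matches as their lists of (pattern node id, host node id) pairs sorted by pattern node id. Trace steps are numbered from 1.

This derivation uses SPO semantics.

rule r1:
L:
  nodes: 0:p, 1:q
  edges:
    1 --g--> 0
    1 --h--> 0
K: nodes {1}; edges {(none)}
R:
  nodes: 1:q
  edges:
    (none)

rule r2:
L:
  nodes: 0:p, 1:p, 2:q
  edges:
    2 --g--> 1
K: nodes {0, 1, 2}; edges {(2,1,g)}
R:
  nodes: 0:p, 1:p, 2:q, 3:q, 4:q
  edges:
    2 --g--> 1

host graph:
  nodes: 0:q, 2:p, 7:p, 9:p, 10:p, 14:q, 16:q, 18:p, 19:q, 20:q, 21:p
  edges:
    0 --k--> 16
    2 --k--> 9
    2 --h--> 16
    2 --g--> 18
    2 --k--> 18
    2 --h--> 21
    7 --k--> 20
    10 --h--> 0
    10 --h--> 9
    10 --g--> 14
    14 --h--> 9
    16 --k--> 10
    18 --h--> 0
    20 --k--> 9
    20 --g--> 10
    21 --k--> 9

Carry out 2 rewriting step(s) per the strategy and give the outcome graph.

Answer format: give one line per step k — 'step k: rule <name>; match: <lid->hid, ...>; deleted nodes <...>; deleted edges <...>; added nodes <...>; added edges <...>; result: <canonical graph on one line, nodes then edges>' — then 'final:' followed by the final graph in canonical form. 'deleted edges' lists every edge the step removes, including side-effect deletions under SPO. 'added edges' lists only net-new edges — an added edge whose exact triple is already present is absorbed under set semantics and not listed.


step 1: rule r2; match: 0->2, 1->10, 2->20; deleted nodes (none); deleted edges (none); added nodes 22, 23; added edges (none); result: nodes: 0:q, 2:p, 7:p, 9:p, 10:p, 14:q, 16:q, 18:p, 19:q, 20:q, 21:p, 22:q, 23:q edges: (0,16,k); (2,9,k); (2,16,h); (2,18,g); (2,18,k); (2,21,h); (7,20,k); (10,0,h); (10,9,h); (10,14,g); (14,9,h); (16,10,k); (18,0,h); (20,9,k); (20,10,g); (21,9,k)
step 2: rule r2; match: 0->2, 1->10, 2->20; deleted nodes (none); deleted edges (none); added nodes 24, 25; added edges (none); result: nodes: 0:q, 2:p, 7:p, 9:p, 10:p, 14:q, 16:q, 18:p, 19:q, 20:q, 21:p, 22:q, 23:q, 24:q, 25:q edges: (0,16,k); (2,9,k); (2,16,h); (2,18,g); (2,18,k); (2,21,h); (7,20,k); (10,0,h); (10,9,h); (10,14,g); (14,9,h); (16,10,k); (18,0,h); (20,9,k); (20,10,g); (21,9,k)
final:
nodes: 0:q, 2:p, 7:p, 9:p, 10:p, 14:q, 16:q, 18:p, 19:q, 20:q, 21:p, 22:q, 23:q, 24:q, 25:q
edges: (0,16,k); (2,9,k); (2,16,h); (2,18,g); (2,18,k); (2,21,h); (7,20,k); (10,0,h); (10,9,h); (10,14,g); (14,9,h); (16,10,k); (18,0,h); (20,9,k); (20,10,g); (21,9,k)


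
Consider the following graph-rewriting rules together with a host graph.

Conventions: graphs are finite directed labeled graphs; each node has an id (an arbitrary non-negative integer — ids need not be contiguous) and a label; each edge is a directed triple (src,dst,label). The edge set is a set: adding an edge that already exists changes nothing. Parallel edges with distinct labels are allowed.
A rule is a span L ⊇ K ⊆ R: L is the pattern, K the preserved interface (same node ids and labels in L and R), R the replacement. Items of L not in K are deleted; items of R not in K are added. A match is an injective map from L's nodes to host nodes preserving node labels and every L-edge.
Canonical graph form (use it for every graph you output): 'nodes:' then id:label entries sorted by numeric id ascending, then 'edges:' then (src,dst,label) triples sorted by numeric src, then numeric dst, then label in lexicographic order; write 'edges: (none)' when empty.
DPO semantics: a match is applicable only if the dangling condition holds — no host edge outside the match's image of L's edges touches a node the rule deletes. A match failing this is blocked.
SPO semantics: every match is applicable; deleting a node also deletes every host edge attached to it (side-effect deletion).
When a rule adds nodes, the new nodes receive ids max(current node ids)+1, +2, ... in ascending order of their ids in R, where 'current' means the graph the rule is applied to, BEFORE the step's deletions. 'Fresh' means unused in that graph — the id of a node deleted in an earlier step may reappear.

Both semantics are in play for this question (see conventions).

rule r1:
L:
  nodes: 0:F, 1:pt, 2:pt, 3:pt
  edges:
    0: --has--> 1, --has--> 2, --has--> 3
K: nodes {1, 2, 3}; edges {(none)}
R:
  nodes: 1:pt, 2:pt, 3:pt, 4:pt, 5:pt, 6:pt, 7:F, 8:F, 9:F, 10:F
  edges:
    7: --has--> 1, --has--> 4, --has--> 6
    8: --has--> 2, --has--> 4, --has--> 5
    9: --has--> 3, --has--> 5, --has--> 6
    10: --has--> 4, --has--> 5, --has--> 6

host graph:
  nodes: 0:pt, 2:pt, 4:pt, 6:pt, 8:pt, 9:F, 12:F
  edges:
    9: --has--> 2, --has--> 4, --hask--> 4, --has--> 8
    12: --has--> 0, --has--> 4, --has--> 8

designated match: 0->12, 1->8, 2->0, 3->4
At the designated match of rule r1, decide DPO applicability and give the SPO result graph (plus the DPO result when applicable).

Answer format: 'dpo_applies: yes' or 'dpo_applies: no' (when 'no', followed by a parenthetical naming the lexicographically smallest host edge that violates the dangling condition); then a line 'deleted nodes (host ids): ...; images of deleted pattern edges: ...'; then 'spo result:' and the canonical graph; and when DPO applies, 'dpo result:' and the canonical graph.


dpo_applies: yes
deleted nodes (host ids): 12; images of deleted pattern edges: (12,0,has); (12,4,has); (12,8,has)
spo result:
nodes: 0:pt, 2:pt, 4:pt, 6:pt, 8:pt, 9:F, 13:pt, 14:pt, 15:pt, 16:F, 17:F, 18:F, 19:F
edges: (9,2,has); (9,4,has); (9,4,hask); (9,8,has); (16,8,has); (16,13,has); (16,15,has); (17,0,has); (17,13,has); (17,14,has); (18,4,has); (18,14,has); (18,15,has); (19,13,has); (19,14,has); (19,15,has)
dpo result:
nodes: 0:pt, 2:pt, 4:pt, 6:pt, 8:pt, 9:F, 13:pt, 14:pt, 15:pt, 16:F, 17:F, 18:F, 19:F
edges: (9,2,has); (9,4,has); (9,4,hask); (9,8,has); (16,8,has); (16,13,has); (16,15,has); (17,0,has); (17,13,has); (17,14,has); (18,4,has); (18,14,has); (18,15,has); (19,13,has); (19,14,has); (19,15,has)


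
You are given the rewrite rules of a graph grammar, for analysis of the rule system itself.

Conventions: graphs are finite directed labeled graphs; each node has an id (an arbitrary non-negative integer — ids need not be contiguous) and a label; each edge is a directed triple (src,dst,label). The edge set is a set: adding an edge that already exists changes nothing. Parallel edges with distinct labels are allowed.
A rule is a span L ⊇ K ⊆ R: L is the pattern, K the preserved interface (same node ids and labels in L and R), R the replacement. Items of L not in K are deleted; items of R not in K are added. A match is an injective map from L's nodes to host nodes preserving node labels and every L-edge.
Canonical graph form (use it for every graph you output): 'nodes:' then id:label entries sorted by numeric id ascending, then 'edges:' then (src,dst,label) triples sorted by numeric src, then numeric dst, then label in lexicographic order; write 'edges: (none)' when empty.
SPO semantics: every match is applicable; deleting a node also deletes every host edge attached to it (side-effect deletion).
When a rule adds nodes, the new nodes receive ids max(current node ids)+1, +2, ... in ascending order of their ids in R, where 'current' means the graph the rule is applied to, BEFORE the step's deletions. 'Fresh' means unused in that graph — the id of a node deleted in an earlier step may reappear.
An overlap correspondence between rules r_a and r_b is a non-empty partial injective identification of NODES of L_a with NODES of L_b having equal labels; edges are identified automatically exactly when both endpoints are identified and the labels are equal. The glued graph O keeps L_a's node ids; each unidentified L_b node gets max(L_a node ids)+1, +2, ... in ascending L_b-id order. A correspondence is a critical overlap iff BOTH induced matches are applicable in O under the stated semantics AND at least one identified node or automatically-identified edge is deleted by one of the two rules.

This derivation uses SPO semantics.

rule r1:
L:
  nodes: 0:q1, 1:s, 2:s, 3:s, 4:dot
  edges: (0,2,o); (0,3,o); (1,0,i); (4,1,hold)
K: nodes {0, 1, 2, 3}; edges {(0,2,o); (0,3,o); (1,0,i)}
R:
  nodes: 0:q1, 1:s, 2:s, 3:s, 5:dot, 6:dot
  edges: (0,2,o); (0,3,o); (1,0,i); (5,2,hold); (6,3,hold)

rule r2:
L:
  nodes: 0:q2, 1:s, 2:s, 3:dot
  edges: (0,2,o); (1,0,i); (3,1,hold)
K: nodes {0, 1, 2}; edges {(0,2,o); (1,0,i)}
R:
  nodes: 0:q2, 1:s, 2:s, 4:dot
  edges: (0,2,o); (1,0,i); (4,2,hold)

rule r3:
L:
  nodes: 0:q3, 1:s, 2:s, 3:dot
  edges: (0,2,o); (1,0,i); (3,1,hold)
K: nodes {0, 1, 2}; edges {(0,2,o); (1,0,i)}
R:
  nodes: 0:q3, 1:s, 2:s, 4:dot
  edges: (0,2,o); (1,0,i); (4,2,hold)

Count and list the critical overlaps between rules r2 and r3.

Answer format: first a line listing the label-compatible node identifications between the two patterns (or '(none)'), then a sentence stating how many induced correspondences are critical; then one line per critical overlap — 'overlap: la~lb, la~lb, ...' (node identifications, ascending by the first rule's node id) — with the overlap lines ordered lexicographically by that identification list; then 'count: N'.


label-compatible node identifications between L(r2) and L(r3): 1~1, 1~2, 2~1, 2~2, 3~3
7 of the induced correspondences are critical overlaps of r2 and r3.
overlap: 1~1, 2~2, 3~3
overlap: 1~1, 3~3
overlap: 1~2, 2~1, 3~3
overlap: 1~2, 3~3
overlap: 2~1, 3~3
overlap: 2~2, 3~3
overlap: 3~3
count: 7


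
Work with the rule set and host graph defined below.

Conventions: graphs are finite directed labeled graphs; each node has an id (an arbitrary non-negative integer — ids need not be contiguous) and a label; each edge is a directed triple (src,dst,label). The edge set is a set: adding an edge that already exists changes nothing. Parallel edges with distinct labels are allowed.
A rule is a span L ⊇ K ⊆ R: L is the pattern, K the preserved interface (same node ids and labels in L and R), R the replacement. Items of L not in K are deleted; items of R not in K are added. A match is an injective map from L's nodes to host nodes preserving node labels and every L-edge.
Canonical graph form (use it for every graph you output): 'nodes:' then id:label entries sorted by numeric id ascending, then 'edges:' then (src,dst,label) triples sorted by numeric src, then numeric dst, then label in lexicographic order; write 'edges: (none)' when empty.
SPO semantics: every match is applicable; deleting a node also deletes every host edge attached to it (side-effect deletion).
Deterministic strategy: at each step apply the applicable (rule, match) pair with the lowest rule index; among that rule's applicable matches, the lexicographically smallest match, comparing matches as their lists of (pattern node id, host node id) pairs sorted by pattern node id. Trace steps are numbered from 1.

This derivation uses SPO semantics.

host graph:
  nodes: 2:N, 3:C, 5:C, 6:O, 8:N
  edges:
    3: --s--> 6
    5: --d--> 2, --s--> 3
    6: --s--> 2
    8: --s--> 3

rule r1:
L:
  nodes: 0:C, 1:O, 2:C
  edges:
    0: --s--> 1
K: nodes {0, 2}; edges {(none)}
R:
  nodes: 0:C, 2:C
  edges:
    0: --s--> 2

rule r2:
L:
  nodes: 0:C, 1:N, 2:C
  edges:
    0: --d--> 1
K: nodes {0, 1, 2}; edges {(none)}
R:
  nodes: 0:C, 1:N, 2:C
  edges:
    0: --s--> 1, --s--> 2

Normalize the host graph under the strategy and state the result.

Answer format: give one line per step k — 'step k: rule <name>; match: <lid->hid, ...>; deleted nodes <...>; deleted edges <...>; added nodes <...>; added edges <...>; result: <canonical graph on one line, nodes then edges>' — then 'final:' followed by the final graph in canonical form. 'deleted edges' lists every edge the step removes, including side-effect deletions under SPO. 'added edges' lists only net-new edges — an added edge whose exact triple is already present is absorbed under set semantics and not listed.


step 1: rule r1; match: 0->3, 1->6, 2->5; deleted nodes 6; deleted edges (3,6,s); (6,2,s); added nodes (none); added edges (3,5,s); result: nodes: 2:N, 3:C, 5:C, 8:N edges: (3,5,s); (5,2,d); (5,3,s); (8,3,s)
step 2: rule r2; match: 0->5, 1->2, 2->3; deleted nodes (none); deleted edges (5,2,d); added nodes (none); added edges (5,2,s); result: nodes: 2:N, 3:C, 5:C, 8:N edges: (3,5,s); (5,2,s); (5,3,s); (8,3,s)
final:
nodes: 2:N, 3:C, 5:C, 8:N
edges: (3,5,s); (5,2,s); (5,3,s); (8,3,s)


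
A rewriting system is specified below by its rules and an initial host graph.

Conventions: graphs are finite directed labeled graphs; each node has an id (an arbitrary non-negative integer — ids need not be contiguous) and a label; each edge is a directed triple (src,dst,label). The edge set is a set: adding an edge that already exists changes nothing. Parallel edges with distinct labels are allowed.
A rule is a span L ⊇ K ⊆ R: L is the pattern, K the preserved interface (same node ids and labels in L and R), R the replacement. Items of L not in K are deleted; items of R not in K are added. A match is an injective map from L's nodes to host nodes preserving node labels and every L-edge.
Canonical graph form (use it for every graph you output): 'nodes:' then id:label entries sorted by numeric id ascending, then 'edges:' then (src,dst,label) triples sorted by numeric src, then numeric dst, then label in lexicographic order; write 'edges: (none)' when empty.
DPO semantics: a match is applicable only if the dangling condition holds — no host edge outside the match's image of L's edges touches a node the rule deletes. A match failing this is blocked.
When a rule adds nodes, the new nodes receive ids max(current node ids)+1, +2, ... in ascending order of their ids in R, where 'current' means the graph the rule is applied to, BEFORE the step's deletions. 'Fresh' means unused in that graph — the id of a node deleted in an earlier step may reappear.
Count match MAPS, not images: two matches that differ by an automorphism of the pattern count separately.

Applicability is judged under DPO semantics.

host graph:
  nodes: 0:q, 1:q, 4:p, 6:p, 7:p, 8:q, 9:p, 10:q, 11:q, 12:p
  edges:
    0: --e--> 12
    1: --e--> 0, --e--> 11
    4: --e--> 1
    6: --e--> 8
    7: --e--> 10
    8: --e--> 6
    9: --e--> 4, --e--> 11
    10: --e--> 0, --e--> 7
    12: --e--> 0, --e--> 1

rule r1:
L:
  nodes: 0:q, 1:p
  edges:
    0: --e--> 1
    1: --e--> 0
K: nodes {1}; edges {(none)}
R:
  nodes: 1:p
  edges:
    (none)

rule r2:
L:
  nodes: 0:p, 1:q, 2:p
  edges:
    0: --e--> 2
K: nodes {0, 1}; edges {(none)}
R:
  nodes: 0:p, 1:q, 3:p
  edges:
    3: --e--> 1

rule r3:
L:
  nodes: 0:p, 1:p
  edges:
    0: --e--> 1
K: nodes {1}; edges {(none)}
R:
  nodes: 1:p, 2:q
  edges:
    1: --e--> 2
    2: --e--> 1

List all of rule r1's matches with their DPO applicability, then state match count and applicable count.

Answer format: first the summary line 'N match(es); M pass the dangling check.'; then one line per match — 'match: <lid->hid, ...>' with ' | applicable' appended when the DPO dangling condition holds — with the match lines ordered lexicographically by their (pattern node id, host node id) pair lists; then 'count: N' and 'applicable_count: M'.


3 match(es); 1 pass the dangling check.
match: 0->0, 1->12
match: 0->8, 1->6 | applicable
match: 0->10, 1->7
count: 3
applicable_count: 1


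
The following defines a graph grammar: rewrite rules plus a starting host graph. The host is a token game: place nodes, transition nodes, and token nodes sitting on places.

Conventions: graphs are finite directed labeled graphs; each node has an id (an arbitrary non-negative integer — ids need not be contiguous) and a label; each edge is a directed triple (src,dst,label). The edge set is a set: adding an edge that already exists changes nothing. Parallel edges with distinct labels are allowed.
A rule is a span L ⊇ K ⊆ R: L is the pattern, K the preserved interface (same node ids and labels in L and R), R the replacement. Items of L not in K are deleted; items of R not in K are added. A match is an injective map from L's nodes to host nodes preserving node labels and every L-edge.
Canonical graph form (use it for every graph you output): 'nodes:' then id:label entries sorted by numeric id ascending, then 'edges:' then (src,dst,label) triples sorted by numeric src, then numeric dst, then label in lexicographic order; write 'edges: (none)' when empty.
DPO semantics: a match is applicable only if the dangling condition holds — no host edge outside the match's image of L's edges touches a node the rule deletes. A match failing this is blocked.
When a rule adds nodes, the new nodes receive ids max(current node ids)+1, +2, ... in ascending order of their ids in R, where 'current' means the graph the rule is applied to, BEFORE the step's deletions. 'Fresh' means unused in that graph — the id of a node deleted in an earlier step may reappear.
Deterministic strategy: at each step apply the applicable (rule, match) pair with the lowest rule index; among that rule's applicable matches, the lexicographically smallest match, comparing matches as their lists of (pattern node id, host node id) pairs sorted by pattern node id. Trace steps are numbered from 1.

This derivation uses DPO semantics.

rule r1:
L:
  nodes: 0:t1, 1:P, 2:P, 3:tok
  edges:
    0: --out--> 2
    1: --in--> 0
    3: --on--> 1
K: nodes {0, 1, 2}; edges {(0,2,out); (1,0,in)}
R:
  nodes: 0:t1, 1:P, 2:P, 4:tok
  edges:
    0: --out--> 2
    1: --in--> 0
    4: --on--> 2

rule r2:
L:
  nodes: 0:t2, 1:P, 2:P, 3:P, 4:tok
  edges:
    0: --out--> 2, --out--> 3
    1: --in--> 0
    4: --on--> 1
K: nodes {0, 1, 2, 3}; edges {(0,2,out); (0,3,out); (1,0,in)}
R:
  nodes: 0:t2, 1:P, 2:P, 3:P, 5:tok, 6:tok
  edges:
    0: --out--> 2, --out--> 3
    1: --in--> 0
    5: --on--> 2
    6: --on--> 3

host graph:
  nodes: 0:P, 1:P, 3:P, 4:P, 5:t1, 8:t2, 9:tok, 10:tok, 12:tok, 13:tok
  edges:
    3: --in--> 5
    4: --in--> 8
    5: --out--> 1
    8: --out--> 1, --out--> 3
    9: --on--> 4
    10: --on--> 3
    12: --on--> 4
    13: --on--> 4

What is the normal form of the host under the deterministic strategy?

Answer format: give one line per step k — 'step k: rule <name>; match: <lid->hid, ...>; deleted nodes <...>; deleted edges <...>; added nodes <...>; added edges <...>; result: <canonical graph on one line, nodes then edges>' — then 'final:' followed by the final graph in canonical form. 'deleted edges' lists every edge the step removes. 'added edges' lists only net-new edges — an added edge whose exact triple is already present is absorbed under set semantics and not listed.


step 1: rule r1; match: 0->5, 1->3, 2->1, 3->10; deleted nodes 10; deleted edges (10,3,on); added nodes 14; added edges (14,1,on); result: nodes: 0:P, 1:P, 3:P, 4:P, 5:t1, 8:t2, 9:tok, 12:tok, 13:tok, 14:tok edges: (3,5,in); (4,8,in); (5,1,out); (8,1,out); (8,3,out); (9,4,on); (12,4,on); (13,4,on); (14,1,on)
step 2: rule r2; match: 0->8, 1->4, 2->1, 3->3, 4->9; deleted nodes 9; deleted edges (9,4,on); added nodes 15, 16; added edges (15,1,on); (16,3,on); result: nodes: 0:P, 1:P, 3:P, 4:P, 5:t1, 8:t2, 12:tok, 13:tok, 14:tok, 15:tok, 16:tok edges: (3,5,in); (4,8,in); (5,1,out); (8,1,out); (8,3,out); (12,4,on); (13,4,on); (14,1,on); (15,1,on); (16,3,on)
step 3: rule r1; match: 0->5, 1->3, 2->1, 3->16; deleted nodes 16; deleted edges (16,3,on); added nodes 17; added edges (17,1,on); result: nodes: 0:P, 1:P, 3:P, 4:P, 5:t1, 8:t2, 12:tok, 13:tok, 14:tok, 15:tok, 17:tok edges: (3,5,in); (4,8,in); (5,1,out); (8,1,out); (8,3,out); (12,4,on); (13,4,on); (14,1,on); (15,1,on); (17,1,on)
step 4: rule r2; match: 0->8, 1->4, 2->1, 3->3, 4->12; deleted nodes 12; deleted edges (12,4,on); added nodes 18, 19; added edges (18,1,on); (19,3,on); result: nodes: 0:P, 1:P, 3:P, 4:P, 5:t1, 8:t2, 13:tok, 14:tok, 15:tok, 17:tok, 18:tok, 19:tok edges: (3,5,in); (4,8,in); (5,1,out); (8,1,out); (8,3,out); (13,4,on); (14,1,on); (15,1,on); (17,1,on); (18,1,on); (19,3,on)
step 5: rule r1; match: 0->5, 1->3, 2->1, 3->19; deleted nodes 19; deleted edges (19,3,on); added nodes 20; added edges (20,1,on); result: nodes: 0:P, 1:P, 3:P, 4:P, 5:t1, 8:t2, 13:tok, 14:tok, 15:tok, 17:tok, 18:tok, 20:tok edges: (3,5,in); (4,8,in); (5,1,out); (8,1,out); (8,3,out); (13,4,on); (14,1,on); (15,1,on); (17,1,on); (18,1,on); (20,1,on)
step 6: rule r2; match: 0->8, 1->4, 2->1, 3->3, 4->13; deleted nodes 13; deleted edges (13,4,on); added nodes 21, 22; added edges (21,1,on); (22,3,on); result: nodes: 0:P, 1:P, 3:P, 4:P, 5:t1, 8:t2, 14:tok, 15:tok, 17:tok, 18:tok, 20:tok, 21:tok, 22:tok edges: (3,5,in); (4,8,in); (5,1,out); (8,1,out); (8,3,out); (14,1,on); (15,1,on); (17,1,on); (18,1,on); (20,1,on); (21,1,on); (22,3,on)
step 7: rule r1; match: 0->5, 1->3, 2->1, 3->22; deleted nodes 22; deleted edges (22,3,on); added nodes 23; added edges (23,1,on); result: nodes: 0:P, 1:P, 3:P, 4:P, 5:t1, 8:t2, 14:tok, 15:tok, 17:tok, 18:tok, 20:tok, 21:tok, 23:tok edges: (3,5,in); (4,8,in); (5,1,out); (8,1,out); (8,3,out); (14,1,on); (15,1,on); (17,1,on); (18,1,on); (20,1,on); (21,1,on); (23,1,on)
final:
nodes: 0:P, 1:P, 3:P, 4:P, 5:t1, 8:t2, 14:tok, 15:tok, 17:tok, 18:tok, 20:tok, 21:tok, 23:tok
edges: (3,5,in); (4,8,in); (5,1,out); (8,1,out); (8,3,out); (14,1,on); (15,1,on); (17,1,on); (18,1,on); (20,1,on); (21,1,on); (23,1,on)


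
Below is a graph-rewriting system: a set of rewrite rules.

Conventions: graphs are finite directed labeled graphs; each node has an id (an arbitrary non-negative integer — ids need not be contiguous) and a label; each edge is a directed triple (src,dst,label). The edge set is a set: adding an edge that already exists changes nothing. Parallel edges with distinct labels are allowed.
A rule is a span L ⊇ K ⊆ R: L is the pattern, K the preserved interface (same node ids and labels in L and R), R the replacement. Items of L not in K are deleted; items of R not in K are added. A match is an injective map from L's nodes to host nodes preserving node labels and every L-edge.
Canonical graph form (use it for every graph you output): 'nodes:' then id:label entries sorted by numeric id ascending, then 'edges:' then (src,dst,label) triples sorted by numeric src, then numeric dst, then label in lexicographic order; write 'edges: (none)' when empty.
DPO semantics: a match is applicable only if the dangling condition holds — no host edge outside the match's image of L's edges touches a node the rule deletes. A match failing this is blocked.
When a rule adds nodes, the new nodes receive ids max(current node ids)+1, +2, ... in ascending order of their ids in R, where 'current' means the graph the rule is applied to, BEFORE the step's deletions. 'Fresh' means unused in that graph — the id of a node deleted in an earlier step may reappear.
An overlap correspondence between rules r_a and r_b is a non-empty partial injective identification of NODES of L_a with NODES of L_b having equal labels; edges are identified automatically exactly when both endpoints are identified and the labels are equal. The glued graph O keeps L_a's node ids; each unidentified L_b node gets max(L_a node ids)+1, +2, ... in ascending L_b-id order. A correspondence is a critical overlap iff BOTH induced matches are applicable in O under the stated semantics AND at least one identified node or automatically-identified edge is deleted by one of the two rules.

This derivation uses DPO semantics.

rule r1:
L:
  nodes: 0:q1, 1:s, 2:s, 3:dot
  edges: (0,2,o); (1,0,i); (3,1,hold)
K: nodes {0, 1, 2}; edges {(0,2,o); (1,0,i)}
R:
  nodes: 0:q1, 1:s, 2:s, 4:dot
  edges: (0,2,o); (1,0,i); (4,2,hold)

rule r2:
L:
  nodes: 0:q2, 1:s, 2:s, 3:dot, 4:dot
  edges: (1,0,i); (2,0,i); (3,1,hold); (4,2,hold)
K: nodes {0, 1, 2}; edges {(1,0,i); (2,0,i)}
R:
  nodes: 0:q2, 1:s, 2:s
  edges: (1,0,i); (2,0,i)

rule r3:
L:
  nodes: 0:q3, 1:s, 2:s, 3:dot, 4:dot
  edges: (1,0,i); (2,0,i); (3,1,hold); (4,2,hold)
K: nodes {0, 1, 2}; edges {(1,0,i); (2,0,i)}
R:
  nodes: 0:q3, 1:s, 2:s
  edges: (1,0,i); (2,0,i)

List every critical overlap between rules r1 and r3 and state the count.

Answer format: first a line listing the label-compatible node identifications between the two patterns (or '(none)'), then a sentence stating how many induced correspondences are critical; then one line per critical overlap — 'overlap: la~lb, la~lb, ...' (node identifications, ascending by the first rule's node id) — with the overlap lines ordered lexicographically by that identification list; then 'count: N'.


label-compatible node identifications between L(r1) and L(r3): 1~1, 1~2, 2~1, 2~2, 3~3, 3~4
4 of the induced correspondences are critical overlaps of r1 and r3.
overlap: 1~1, 2~2, 3~3
overlap: 1~1, 3~3
overlap: 1~2, 2~1, 3~4
overlap: 1~2, 3~4
count: 4


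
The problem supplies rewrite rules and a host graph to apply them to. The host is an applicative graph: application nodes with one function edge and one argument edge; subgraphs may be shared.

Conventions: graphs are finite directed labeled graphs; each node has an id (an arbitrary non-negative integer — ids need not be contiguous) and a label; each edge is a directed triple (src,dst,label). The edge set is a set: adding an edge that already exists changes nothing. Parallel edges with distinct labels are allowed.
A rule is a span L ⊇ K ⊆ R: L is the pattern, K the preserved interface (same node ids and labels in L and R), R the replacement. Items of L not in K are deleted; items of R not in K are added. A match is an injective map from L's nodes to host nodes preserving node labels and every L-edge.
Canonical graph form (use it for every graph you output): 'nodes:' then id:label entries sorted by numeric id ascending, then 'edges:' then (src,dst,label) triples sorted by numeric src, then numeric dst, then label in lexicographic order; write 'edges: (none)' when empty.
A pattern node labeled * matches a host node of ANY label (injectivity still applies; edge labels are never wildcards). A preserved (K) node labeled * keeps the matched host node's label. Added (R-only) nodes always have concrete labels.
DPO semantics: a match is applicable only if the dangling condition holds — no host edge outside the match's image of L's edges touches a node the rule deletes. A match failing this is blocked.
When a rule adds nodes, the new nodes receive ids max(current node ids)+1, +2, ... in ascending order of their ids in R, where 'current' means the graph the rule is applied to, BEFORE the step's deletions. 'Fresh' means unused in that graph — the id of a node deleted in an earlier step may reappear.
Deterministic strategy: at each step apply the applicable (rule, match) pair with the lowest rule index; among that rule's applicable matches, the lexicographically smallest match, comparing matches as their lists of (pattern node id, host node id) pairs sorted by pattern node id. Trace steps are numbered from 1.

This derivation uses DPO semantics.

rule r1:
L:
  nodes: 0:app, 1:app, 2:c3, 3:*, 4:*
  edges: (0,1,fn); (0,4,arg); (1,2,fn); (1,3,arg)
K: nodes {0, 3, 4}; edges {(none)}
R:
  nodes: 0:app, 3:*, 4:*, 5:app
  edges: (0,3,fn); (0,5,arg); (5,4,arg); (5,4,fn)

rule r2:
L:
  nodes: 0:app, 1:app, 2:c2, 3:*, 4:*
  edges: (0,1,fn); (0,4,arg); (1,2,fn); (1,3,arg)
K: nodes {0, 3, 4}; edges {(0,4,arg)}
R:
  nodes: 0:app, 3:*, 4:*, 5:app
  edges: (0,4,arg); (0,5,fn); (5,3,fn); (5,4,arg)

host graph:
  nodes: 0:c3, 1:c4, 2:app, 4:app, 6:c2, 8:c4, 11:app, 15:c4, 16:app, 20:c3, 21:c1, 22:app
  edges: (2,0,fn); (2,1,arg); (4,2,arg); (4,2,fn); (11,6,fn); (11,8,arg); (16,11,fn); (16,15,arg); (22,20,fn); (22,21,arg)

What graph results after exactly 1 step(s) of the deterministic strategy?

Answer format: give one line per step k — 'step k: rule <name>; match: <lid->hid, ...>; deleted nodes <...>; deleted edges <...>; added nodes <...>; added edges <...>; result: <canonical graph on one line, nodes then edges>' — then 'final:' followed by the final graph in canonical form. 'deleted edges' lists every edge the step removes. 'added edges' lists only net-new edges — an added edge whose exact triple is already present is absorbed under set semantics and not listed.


step 1: rule r2; match: 0->16, 1->11, 2->6, 3->8, 4->15; deleted nodes 6, 11; deleted edges (11,6,fn); (11,8,arg); (16,11,fn); added nodes 23; added edges (16,23,fn); (23,8,fn); (23,15,arg); result: nodes: 0:c3, 1:c4, 2:app, 4:app, 8:c4, 15:c4, 16:app, 20:c3, 21:c1, 22:app, 23:app edges: (2,0,fn); (2,1,arg); (4,2,arg); (4,2,fn); (16,15,arg); (16,23,fn); (22,20,fn); (22,21,arg); (23,8,fn); (23,15,arg)
final:
nodes: 0:c3, 1:c4, 2:app, 4:app, 8:c4, 15:c4, 16:app, 20:c3, 21:c1, 22:app, 23:app
edges: (2,0,fn); (2,1,arg); (4,2,arg); (4,2,fn); (16,15,arg); (16,23,fn); (22,20,fn); (22,21,arg); (23,8,fn); (23,15,arg)


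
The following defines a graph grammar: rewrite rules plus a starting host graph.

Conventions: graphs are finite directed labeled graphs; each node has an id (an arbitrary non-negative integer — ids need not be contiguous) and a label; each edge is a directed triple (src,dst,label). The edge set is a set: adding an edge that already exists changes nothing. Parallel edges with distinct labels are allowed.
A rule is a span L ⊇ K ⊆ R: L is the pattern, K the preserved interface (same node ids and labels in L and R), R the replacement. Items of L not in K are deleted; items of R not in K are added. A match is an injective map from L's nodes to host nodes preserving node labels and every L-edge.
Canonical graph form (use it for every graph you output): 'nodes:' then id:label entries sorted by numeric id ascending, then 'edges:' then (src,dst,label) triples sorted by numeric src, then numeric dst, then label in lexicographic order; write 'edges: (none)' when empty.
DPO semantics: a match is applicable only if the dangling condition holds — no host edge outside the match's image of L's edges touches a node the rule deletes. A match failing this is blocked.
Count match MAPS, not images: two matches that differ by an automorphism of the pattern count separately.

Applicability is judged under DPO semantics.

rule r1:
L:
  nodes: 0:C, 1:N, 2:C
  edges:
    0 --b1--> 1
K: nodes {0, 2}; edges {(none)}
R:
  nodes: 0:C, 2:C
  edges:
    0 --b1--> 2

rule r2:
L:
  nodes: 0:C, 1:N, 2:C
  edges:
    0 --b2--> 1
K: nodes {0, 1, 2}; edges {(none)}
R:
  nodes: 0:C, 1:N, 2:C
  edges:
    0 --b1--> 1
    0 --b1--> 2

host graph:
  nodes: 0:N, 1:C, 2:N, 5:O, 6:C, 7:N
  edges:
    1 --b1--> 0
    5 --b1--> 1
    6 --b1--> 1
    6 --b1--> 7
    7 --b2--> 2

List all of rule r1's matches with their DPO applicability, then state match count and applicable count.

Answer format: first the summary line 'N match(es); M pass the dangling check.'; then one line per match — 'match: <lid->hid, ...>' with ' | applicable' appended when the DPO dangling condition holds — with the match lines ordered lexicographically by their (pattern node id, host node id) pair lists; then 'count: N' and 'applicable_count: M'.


2 match(es); 1 pass the dangling check.
match: 0->1, 1->0, 2->6 | applicable
match: 0->6, 1->7, 2->1
count: 2
applicable_count: 1


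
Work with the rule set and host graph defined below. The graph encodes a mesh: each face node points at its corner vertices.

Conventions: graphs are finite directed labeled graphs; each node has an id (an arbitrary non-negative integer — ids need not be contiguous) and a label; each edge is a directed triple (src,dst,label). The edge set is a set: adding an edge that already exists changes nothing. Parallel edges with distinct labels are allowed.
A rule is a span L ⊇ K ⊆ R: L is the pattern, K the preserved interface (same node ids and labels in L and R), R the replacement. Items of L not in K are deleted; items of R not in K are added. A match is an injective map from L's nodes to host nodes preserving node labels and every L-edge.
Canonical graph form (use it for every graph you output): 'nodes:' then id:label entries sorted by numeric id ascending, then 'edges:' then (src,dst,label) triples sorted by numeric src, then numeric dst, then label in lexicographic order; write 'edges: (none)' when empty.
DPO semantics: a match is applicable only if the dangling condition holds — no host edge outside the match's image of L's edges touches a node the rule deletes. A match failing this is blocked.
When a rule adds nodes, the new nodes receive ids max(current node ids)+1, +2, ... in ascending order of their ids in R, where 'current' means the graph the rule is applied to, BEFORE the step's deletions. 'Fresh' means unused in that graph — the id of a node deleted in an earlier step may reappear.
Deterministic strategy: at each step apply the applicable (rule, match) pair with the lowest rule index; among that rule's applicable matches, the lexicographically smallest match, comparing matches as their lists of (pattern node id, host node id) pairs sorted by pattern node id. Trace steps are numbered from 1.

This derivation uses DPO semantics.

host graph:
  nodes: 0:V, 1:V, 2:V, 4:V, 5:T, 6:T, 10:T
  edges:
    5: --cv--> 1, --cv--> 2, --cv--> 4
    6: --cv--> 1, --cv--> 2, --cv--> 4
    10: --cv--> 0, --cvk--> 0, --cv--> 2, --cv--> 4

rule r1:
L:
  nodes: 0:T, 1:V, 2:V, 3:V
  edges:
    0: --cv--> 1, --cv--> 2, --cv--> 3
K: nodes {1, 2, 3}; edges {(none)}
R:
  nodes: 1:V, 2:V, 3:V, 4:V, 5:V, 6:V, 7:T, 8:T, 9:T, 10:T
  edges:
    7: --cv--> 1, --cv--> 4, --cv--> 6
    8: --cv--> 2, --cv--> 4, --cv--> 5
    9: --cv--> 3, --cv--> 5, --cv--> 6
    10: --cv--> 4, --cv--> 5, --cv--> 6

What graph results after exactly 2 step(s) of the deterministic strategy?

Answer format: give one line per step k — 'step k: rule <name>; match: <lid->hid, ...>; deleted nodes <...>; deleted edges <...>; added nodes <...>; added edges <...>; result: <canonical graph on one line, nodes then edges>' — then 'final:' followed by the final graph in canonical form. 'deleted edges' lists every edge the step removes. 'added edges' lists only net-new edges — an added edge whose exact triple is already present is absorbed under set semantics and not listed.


step 1: rule r1; match: 0->5, 1->1, 2->2, 3->4; deleted nodes 5; deleted edges (5,1,cv); (5,2,cv); (5,4,cv); added nodes 11, 12, 13, 14, 15, 16, 17; added edges (14,1,cv); (14,11,cv); (14,13,cv); (15,2,cv); (15,11,cv); (15,12,cv); (16,4,cv); (16,12,cv); (16,13,cv); (17,11,cv); (17,12,cv); (17,13,cv); result: nodes: 0:V, 1:V, 2:V, 4:V, 6:T, 10:T, 11:V, 12:V, 13:V, 14:T, 15:T, 16:T, 17:T edges: (6,1,cv); (6,2,cv); (6,4,cv); (10,0,cv); (10,0,cvk); (10,2,cv); (10,4,cv); (14,1,cv); (14,11,cv); (14,13,cv); (15,2,cv); (15,11,cv); (15,12,cv); (16,4,cv); (16,12,cv); (16,13,cv); (17,11,cv); (17,12,cv); (17,13,cv)
step 2: rule r1; match: 0->6, 1->1, 2->2, 3->4; deleted nodes 6; deleted edges (6,1,cv); (6,2,cv); (6,4,cv); added nodes 18, 19, 20, 21, 22, 23, 24; added edges (21,1,cv); (21,18,cv); (21,20,cv); (22,2,cv); (22,18,cv); (22,19,cv); (23,4,cv); (23,19,cv); (23,20,cv); (24,18,cv); (24,19,cv); (24,20,cv); result: nodes: 0:V, 1:V, 2:V, 4:V, 10:T, 11:V, 12:V, 13:V, 14:T, 15:T, 16:T, 17:T, 18:V, 19:V, 20:V, 21:T, 22:T, 23:T, 24:T edges: (10,0,cv); (10,0,cvk); (10,2,cv); (10,4,cv); (14,1,cv); (14,11,cv); (14,13,cv); (15,2,cv); (15,11,cv); (15,12,cv); (16,4,cv); (16,12,cv); (16,13,cv); (17,11,cv); (17,12,cv); (17,13,cv); (21,1,cv); (21,18,cv); (21,20,cv); (22,2,cv); (22,18,cv); (22,19,cv); (23,4,cv); (23,19,cv); (23,20,cv); (24,18,cv); (24,19,cv); (24,20,cv)
final:
nodes: 0:V, 1:V, 2:V, 4:V, 10:T, 11:V, 12:V, 13:V, 14:T, 15:T, 16:T, 17:T, 18:V, 19:V, 20:V, 21:T, 22:T, 23:T, 24:T
edges: (10,0,cv); (10,0,cvk); (10,2,cv); (10,4,cv); (14,1,cv); (14,11,cv); (14,13,cv); (15,2,cv); (15,11,cv); (15,12,cv); (16,4,cv); (16,12,cv); (16,13,cv); (17,11,cv); (17,12,cv); (17,13,cv); (21,1,cv); (21,18,cv); (21,20,cv); (22,2,cv); (22,18,cv); (22,19,cv); (23,4,cv); (23,19,cv); (23,20,cv); (24,18,cv); (24,19,cv); (24,20,cv)
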